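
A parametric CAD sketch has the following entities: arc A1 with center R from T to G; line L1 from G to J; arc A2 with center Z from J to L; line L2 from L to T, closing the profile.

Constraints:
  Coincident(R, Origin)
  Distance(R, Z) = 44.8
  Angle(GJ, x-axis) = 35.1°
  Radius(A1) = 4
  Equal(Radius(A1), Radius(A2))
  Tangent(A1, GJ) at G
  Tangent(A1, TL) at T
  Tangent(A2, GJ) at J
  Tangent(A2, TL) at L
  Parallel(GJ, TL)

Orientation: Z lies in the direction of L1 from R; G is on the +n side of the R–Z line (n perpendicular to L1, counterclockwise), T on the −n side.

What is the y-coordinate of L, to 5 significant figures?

22.488

The slot axis is L1's direction at 35.1°, so u = (cos 35.1°, sin 35.1°) = (0.81815, 0.57501) and n = (−sin 35.1°, cos 35.1°) = (-0.57501, 0.81815). R is at the origin and Z lies 44.8 along u from R, so Z = 44.8·u = (36.653, 25.760). Tangency of A1 to both parallel lines with radius 4.0 puts G and T at R ± 4.0·n: G = (-2.3000, 3.2726), T = (2.3000, -3.2726). Equal radii place J and L the same way about Z: J = Z + 4.0·n = (34.353, 29.033), L = Z − 4.0·n = (38.953, 22.488). So L.y = 22.488.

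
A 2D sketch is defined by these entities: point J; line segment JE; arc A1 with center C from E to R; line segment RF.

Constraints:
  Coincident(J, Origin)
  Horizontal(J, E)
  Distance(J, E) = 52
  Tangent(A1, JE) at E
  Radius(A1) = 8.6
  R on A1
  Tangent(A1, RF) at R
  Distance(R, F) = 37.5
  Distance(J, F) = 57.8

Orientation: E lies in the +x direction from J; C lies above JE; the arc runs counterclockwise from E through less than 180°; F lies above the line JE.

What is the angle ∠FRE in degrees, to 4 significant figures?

117.3°

J is at the origin; J and E share the same y with |JE| = 52.0 and E on the +x side, so E = (52.00, 0.000). Since A1 is tangent to JE there, CE ⟂ JE, so C = E + (0, 8.6) = (52.00, 8.600). Since CR ⟂ RF (tangency), |CF| = √(8.6² + 37.5²) = 38.47 regardless of where R sits on A1. So F lies on both circle(J, 57.8) and circle(C, 38.47); the above-JE intersection is F = (37.30, 44.15). R is the foot of the tangent from F: R = (59.01, 13.58).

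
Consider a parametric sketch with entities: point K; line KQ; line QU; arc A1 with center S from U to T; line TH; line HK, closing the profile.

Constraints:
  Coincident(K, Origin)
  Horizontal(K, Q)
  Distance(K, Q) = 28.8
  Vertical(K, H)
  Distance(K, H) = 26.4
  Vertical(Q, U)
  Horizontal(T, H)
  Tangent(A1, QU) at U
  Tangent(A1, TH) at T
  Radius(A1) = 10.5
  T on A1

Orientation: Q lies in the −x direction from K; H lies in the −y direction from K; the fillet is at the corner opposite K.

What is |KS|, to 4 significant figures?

24.24

KH is vertical with |KH| = 26.4 and H on the −y side, so H = (0.000, -26.40). The virtual corner opposite K is at (-28.80, -26.40). Since A1 is tangent to QU there, SU ⟂ QU and A1 meets TH tangentially, so ST is at right angles to TH, with radius 10.5, so the center S sits 10.5 in from both sides at S = (-18.30, -15.90). Then |KS| = |S − K| = 24.24.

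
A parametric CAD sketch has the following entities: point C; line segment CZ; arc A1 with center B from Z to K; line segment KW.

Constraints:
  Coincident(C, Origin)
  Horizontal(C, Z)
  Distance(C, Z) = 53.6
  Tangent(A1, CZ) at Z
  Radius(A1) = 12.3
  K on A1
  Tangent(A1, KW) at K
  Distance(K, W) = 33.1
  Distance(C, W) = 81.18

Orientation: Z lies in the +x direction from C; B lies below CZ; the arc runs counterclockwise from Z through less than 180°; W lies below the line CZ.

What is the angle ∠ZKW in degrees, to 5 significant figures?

112.94°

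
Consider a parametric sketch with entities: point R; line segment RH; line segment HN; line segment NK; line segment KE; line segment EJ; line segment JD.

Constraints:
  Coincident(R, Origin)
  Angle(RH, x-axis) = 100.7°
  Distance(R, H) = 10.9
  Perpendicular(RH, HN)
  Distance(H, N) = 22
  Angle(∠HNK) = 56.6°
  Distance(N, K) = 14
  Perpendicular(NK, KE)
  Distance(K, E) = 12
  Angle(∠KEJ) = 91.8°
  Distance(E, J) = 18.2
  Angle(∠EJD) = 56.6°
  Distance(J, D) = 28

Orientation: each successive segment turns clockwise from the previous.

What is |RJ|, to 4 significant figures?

25.40

R is at the origin; RH runs at 100.7° with length 10.9, so H = (-2.024, 10.71). RH is perpendicular to HN, so HN runs at 10.70°; with |HN| = 22.0, N = (19.59, 14.80). ∠HNK = 56.6° gives NK at -112.7° from the x-axis; with |NK| = 14.0, K = (14.19, 1.880). NK is perpendicular to KE, so KE runs at 157.3°; with |KE| = 12.0, E = (3.121, 6.510). ∠KEJ = 91.8° gives EJ at 69.10° from the x-axis; with |EJ| = 18.2, J = (9.613, 23.51). Then |RJ| = |J − R| = 25.40.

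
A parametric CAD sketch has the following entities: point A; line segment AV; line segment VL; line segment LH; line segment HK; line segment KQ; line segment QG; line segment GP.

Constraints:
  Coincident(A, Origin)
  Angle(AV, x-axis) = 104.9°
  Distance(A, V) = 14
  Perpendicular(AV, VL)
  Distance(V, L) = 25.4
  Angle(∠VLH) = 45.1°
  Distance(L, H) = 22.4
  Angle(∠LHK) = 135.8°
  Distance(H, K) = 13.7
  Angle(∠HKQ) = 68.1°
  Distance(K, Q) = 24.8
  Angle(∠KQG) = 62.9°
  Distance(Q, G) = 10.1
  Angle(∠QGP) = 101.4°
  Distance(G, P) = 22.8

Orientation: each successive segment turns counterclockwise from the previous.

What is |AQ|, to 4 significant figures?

21.61

A is at the origin; AV runs at 104.9° with length 14.0, so V = (-3.600, 13.53). The perpendicularity gives VL at right angles to AV, so VL runs at -165.1°; with |VL| = 25.4, L = (-28.15, 6.998). ∠VLH = 45.1° gives LH at -30.20° from the x-axis; with |LH| = 22.4, H = (-8.786, -4.270). ∠LHK = 135.8° gives HK at 14.00° from the x-axis; with |HK| = 13.7, K = (4.507, -0.9552). ∠HKQ = 68.1° gives KQ at 125.9° from the x-axis; with |KQ| = 24.8, Q = (-10.04, 19.13). Then |AQ| = |Q − A| = 21.61.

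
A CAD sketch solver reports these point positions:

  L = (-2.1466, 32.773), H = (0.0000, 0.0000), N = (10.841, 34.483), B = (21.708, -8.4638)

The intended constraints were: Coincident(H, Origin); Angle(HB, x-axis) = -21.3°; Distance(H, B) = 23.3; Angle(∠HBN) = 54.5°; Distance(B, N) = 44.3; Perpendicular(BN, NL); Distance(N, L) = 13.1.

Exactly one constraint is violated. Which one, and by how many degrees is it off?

Perpendicular(BN, NL) — off by 6.70°.

H = (0.00, 0.00) ✓; HB at -21.30° ✓; |HB| = 23.30 ✓; ∠HBN = 54.50° ✓; |BN| = 44.30 ✓; ∠(BN, NL) = 83.30° ✗; |NL| = 13.10 ✓.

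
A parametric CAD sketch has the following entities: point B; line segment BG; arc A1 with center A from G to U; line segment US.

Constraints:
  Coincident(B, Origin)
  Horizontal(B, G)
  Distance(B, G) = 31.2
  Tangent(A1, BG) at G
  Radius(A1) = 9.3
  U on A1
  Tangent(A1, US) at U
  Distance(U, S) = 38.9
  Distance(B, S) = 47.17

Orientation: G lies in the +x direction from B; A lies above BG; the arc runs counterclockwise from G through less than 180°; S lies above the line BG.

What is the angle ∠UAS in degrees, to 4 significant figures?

76.55°

B is at the origin; B and G share the same y with |BG| = 31.2 and G on the +x side, so G = (31.20, 0.000). Tangency of A1 to BG means the radius AG is perpendicular to BG, so A = G + (0, 9.3) = (31.20, 9.300). Since AU ⟂ US (tangency), |AS| = √(9.3² + 38.9²) = 40.00 regardless of where U sits on A1. So S lies on both circle(B, 47.17) and circle(A, 40.00); the above-BG intersection is S = (13.54, 45.19). U is the foot of the tangent from S: U = (38.36, 15.23).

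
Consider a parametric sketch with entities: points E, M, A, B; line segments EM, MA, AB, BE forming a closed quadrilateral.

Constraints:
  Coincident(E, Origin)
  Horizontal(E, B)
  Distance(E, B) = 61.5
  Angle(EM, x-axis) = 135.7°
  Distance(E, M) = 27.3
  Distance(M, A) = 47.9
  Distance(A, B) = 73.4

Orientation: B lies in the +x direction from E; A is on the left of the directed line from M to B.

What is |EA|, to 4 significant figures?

56.08

E is at the origin; EB is horizontal with |EB| = 61.5 and B in +x, so B = (61.5, 0). EM runs at 135.7° with |EM| = 27.3, so M = (-19.54, 19.07). A is determined by |MA| = 47.9 and |AB| = 73.4 together: it lies at the intersection of circle(M, 47.9) and circle(B, 73.4). With |MB| = 83.25, the foot of the radical line on MB is 23.05 from M and the perpendicular offset is √(47.9² − 23.05²) = 41.99. Taking the left-of-MB solution: A = (12.51, 54.66).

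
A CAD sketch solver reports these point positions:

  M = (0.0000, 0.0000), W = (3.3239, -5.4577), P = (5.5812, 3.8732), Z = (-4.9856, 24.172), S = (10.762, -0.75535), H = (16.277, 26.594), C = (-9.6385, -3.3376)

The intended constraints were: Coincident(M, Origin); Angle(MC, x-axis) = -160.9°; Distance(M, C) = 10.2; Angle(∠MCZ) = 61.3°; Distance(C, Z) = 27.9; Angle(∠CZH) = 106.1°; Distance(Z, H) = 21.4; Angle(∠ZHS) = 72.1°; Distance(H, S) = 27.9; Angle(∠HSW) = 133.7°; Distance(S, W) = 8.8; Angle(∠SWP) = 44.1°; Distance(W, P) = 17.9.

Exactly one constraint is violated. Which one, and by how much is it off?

Distance(W, P) = 17.9 — off by 8.30.

M = (0.00, 0.00) ✓; MC at -160.9° ✓; |MC| = 10.20 ✓; ∠MCZ = 61.30° ✓; |CZ| = 27.90 ✓; ∠CZH = 106.1° ✓; |ZH| = 21.40 ✓; ∠ZHS = 72.10° ✓; |HS| = 27.90 ✓; ∠HSW = 133.7° ✓; |SW| = 8.800 ✓; ∠SWP = 44.10° ✓; |WP| = 9.600 ✗.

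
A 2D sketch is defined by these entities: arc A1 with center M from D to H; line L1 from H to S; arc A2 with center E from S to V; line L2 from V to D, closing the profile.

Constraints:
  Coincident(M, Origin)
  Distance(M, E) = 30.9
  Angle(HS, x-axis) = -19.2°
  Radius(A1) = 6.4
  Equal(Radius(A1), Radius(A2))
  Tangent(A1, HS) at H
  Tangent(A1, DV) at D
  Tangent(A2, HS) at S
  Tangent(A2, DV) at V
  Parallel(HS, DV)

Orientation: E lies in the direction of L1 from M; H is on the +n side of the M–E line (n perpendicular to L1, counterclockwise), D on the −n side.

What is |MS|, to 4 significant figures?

31.56

The slot axis is L1's direction at -19.2°, so u = (cos -19.2°, sin -19.2°) = (0.9444, -0.3289) and n = (−sin -19.2°, cos -19.2°) = (0.3289, 0.9444). M is at the origin and E lies 30.9 along u from M, so E = 30.9·u = (29.18, -10.16). Tangency of A1 to both parallel lines with radius 6.4 puts H and D at M ± 6.4·n: H = (2.105, 6.044), D = (-2.105, -6.044). Equal radii place S and V the same way about E: S = E + 6.4·n = (31.29, -4.118), V = E − 6.4·n = (27.08, -16.21). Then |MS| = |S − M| = 31.56.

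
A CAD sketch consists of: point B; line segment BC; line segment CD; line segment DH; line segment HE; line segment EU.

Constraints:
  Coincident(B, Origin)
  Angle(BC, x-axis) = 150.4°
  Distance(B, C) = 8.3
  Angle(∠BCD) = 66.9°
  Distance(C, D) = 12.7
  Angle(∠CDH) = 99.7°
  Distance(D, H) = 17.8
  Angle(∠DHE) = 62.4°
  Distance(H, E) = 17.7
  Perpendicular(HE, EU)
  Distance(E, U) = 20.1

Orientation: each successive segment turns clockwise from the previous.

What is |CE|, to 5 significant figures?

12.159

B is at the origin; BC runs at 150.4° with length 8.3, so C = (-7.2168, 4.0997). ∠BCD = 66.9° gives CD at 37.300° from the x-axis; with |CD| = 12.7, D = (2.8857, 11.796). ∠CDH = 99.7° gives DH at -43.000° from the x-axis; with |DH| = 17.8, H = (15.904, -0.34380). ∠DHE = 62.4° gives HE at -160.60° from the x-axis; with |HE| = 17.7, E = (-0.79124, -6.2231). Then |CE| = |E − C| = 12.159.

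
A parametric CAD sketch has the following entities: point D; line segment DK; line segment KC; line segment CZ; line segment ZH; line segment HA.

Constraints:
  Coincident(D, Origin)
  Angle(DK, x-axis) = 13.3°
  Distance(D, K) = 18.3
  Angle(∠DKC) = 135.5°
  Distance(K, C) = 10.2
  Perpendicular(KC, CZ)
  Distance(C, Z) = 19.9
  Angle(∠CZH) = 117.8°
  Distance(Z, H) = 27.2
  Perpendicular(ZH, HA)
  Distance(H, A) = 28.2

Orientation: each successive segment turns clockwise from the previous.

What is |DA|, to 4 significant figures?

14.89

∠CZH = 117.8° gives ZH at 176.6° from the x-axis; with |ZH| = 27.2, H = (-10.93, -16.48). ZH is perpendicular to HA, so HA runs at 86.60°; with |HA| = 28.2, A = (-9.255, 11.67). Then |DA| = |A − D| = 14.89.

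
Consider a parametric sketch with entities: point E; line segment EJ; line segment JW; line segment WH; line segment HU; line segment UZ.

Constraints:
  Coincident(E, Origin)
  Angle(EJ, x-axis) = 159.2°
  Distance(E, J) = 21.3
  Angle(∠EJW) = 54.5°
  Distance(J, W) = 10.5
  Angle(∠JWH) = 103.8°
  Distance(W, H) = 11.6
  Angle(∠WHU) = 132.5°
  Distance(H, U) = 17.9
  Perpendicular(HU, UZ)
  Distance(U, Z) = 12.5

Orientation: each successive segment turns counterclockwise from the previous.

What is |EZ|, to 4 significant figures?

19.52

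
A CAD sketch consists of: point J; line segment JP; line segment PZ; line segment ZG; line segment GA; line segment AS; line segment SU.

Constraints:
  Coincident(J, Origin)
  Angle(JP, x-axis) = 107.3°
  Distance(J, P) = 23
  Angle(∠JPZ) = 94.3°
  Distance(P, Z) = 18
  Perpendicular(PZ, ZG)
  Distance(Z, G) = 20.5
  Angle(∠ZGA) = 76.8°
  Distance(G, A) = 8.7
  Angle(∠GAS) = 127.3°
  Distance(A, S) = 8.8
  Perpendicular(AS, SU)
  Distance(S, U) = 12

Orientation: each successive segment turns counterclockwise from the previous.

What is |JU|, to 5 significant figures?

25.450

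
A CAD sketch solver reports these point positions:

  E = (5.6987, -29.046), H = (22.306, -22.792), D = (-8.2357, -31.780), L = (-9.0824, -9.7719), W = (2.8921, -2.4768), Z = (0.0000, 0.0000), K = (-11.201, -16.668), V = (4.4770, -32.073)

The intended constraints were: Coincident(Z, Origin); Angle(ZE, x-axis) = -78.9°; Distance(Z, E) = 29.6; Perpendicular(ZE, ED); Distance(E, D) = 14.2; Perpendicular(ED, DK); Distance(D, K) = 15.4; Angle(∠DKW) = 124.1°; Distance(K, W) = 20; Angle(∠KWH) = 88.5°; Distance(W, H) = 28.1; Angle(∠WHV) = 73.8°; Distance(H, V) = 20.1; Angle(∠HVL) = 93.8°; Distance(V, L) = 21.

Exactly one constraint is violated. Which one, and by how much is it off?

Distance(V, L) = 21 — off by 5.10.

Z = (0.00, 0.00) ✓; ZE at -78.90° ✓; |ZE| = 29.60 ✓; ∠(ZE, ED) = 90.00° ✓; |ED| = 14.20 ✓; ∠(ED, DK) = 90.00° ✓; |DK| = 15.40 ✓; ∠DKW = 124.1° ✓; |KW| = 20.00 ✓; ∠KWH = 88.50° ✓; |WH| = 28.10 ✓; ∠WHV = 73.80° ✓; |HV| = 20.10 ✓; ∠HVL = 93.80° ✓; |VL| = 26.10 ✗.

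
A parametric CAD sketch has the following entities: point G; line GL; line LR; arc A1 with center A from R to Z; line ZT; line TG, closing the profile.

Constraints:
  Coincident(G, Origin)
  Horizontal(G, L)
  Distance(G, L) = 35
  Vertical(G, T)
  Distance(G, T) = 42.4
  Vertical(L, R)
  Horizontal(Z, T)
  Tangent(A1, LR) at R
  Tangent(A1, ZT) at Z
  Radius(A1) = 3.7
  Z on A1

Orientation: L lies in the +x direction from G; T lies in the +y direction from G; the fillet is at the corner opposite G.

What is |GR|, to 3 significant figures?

52.2

The virtual corner opposite G is at (35.0, 42.4). Since A1 is tangent to LR there, AR ⟂ LR and tangency of A1 to ZT means the radius AZ is perpendicular to ZT, with radius 3.7, so the center A sits 3.7 in from both sides at A = (31.3, 38.7). That places the tangent points at R = (35.0, 38.7) on LR and Z = (31.3, 42.4) on ZT. Then |GR| = |R − G| = 52.2.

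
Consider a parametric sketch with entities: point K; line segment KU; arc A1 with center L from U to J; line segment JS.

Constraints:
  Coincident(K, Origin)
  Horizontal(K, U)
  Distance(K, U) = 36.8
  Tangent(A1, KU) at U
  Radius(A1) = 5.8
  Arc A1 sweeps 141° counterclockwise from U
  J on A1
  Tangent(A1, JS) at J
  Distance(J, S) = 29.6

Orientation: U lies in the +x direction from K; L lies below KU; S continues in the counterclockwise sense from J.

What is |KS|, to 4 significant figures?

63.17

K is at the origin; K and U share the same y with |KU| = 36.8 and U on the +x side, so U = (36.80, 0.000). Since A1 is tangent to KU there, LU ⟂ KU, so L = U + (0, -5.8) = (36.80, -5.800). On A1, U sits at bearing 90° from L; a 141° counterclockwise sweep puts J at bearing 231°, so J = L + 5.8·(cos 231°, sin 231°) = (33.15, -10.31). The tangent condition forces LJ to be normal to JS, so JS runs along (−sin 231°, cos 231°); with |JS| = 29.6, S = (56.15, -28.94). Then |KS| = |S − K| = 63.17.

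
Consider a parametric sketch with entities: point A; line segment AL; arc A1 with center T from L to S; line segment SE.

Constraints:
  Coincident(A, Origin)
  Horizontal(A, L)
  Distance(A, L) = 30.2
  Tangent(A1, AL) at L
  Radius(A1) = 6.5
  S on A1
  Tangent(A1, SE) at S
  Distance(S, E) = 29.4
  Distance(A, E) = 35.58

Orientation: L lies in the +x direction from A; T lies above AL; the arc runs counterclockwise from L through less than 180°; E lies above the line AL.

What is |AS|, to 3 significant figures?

36.6

A is at the origin; A and L share the same y with |AL| = 30.2 and L on the +x side, so L = (30.2, 0.00). The tangent condition forces TL to be normal to AL, so T = L + (0, 6.5) = (30.2, 6.50). Since TS ⟂ SE (tangency), |TE| = √(6.5² + 29.4²) = 30.1 regardless of where S sits on A1. So E lies on both circle(A, 35.58) and circle(T, 30.1); the above-AL intersection is E = (14.8, 32.4). S is the foot of the tangent from E: S = (34.9, 11.0).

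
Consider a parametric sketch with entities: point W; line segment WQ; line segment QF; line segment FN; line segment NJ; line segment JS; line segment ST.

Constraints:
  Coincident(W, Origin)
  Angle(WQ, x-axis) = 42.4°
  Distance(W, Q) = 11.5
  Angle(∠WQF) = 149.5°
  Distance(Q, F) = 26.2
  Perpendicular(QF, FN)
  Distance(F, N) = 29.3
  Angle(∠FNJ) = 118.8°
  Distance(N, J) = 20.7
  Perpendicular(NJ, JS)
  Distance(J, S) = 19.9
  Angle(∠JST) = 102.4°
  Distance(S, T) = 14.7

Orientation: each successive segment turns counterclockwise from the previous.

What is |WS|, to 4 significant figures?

18.06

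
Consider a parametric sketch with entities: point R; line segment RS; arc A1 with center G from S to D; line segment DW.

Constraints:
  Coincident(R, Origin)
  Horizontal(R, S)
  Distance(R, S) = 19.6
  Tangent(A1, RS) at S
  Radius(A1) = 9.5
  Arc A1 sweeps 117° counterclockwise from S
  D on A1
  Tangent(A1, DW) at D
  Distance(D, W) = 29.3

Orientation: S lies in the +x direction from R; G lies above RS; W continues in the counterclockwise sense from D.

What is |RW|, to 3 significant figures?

42.6

On A1, S sits at bearing -90° from G; a 117° counterclockwise sweep puts D at bearing 27°, so D = G + 9.5·(cos 27°, sin 27°) = (28.1, 13.8). Since A1 is tangent to DW there, GD ⟂ DW, so DW runs along (−sin 27°, cos 27°); with |DW| = 29.3, W = (14.8, 39.9). Then |RW| = |W − R| = 42.6.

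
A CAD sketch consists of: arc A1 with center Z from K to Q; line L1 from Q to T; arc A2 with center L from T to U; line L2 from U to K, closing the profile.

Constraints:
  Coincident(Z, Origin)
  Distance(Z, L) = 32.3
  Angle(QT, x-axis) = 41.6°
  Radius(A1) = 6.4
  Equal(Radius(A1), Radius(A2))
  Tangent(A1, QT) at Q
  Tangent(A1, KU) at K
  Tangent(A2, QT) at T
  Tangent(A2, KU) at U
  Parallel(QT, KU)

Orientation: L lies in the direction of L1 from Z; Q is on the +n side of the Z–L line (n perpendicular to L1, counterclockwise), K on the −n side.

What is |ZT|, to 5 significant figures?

32.928

Tangency of A1 to both parallel lines with radius 6.4 puts Q and K at Z ± 6.4·n: Q = (-4.2491, 4.7859), K = (4.2491, -4.7859). Equal radii place T and U the same way about L: T = L + 6.4·n = (19.905, 26.231), U = L − 6.4·n = (28.403, 16.659). Then |ZT| = |T − Z| = 32.928.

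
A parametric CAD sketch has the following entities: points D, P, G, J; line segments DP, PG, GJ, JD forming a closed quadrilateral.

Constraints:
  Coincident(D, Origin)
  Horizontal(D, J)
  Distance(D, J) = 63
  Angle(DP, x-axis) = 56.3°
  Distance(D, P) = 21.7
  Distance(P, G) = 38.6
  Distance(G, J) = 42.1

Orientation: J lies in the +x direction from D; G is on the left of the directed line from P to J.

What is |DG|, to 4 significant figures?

58.98

D is at the origin; DJ is horizontal with |DJ| = 63.0 and J in +x, so J = (63.0, 0). DP runs at 56.3° with |DP| = 21.7, so P = (12.04, 18.05). G is determined by |PG| = 38.6 and |GJ| = 42.1 together: it lies at the intersection of circle(P, 38.6) and circle(J, 42.1). With |PJ| = 54.06, the foot of the radical line on PJ is 24.42 from P and the perpendicular offset is √(38.6² − 24.42²) = 29.89. Taking the left-of-PJ solution: G = (45.04, 38.08).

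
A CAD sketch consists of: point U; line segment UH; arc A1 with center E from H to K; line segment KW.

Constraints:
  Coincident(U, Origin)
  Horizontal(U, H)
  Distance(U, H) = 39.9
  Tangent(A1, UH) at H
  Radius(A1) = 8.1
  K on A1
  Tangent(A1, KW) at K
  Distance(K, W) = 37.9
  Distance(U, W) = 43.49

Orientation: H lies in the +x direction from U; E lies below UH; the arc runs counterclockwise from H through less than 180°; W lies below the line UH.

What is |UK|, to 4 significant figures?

32.82

Checks: |EK| = 8.100 ✓; ∠(EK, KW) = 90.00° ✓; |KW| = 37.90 ✓; |UW| = 43.49 ✓.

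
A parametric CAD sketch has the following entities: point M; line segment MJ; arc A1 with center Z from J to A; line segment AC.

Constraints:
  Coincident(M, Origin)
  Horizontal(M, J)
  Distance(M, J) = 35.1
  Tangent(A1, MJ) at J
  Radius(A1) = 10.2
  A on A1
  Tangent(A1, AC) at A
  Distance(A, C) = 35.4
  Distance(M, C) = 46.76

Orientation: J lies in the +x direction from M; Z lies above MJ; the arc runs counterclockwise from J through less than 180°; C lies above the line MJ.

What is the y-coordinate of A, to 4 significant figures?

17.17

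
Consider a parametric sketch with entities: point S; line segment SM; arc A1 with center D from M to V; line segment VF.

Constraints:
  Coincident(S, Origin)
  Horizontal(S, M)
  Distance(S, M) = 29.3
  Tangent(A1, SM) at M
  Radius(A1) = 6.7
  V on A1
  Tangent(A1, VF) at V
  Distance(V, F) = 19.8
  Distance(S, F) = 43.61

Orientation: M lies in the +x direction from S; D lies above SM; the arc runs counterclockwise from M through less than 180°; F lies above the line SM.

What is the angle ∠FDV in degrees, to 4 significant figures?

71.31°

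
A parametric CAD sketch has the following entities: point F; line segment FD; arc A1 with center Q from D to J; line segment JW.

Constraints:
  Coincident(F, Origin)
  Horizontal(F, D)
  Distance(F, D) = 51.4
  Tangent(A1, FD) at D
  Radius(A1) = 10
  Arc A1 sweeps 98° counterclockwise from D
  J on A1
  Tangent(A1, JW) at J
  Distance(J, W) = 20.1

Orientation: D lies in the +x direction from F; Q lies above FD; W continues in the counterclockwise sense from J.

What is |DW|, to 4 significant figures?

32.09

F is at the origin; F and D share the same y with |FD| = 51.4 and D on the +x side, so D = (51.40, 0.000). Tangency of A1 to FD means the radius QD is perpendicular to FD, so Q = D + (0, 10) = (51.40, 10.00). On A1, D sits at bearing -90° from Q; a 98° counterclockwise sweep puts J at bearing 8°, so J = Q + 10.0·(cos 8°, sin 8°) = (61.30, 11.39). Tangency of A1 to JW means the radius QJ is perpendicular to JW, so JW runs along (−sin 8°, cos 8°); with |JW| = 20.1, W = (58.51, 31.30). Then |DW| = |W − D| = 32.09.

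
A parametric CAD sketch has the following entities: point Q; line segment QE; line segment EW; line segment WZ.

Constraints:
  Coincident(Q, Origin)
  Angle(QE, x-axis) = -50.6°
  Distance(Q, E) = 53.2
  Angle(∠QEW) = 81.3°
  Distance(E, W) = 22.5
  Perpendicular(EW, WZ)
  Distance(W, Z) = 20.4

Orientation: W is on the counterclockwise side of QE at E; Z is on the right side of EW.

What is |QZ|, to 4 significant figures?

74.41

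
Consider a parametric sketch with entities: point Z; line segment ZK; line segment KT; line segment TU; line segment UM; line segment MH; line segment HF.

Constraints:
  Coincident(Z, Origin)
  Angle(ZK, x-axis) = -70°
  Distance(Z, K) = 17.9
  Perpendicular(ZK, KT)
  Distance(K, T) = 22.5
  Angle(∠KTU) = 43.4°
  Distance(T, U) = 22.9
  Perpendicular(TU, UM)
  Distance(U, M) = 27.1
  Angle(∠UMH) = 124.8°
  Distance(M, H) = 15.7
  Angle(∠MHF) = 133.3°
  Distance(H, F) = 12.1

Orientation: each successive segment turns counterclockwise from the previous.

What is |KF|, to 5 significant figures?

25.658

∠UMH = 124.8° gives MH at -58.200° from the x-axis; with |MH| = 15.7, H = (3.7592, -38.245). ∠MHF = 133.3° gives HF at -11.500° from the x-axis; with |HF| = 12.1, F = (15.616, -40.657). Then |KF| = |F − K| = 25.658.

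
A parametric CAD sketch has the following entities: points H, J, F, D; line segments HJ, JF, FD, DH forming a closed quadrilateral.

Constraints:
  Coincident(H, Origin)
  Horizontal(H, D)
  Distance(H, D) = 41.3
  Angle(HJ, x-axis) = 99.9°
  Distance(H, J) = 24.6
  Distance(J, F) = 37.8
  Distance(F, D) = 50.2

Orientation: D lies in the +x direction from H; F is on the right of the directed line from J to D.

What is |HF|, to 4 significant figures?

15.20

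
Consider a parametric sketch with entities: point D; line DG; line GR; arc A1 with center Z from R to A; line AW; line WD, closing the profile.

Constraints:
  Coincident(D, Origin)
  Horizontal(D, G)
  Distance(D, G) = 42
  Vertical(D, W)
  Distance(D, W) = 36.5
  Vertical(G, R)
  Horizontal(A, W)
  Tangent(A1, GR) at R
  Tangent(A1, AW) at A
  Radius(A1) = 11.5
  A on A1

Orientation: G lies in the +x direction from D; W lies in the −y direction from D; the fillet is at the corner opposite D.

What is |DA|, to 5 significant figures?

47.566

D is at the origin; DG is horizontal with |DG| = 42.0 and G on the +x side, so G = (42.000, 0.0000). DW is vertical with |DW| = 36.5 and W on the −y side, so W = (0.0000, -36.500). The virtual corner opposite D is at (42.000, -36.500). Tangency of A1 to GR means the radius ZR is perpendicular to GR and A1 meets AW tangentially, so ZA is at right angles to AW, with radius 11.5, so the center Z sits 11.5 in from both sides at Z = (30.500, -25.000). That places the tangent points at R = (42.000, -25.000) on GR and A = (30.500, -36.500) on AW. Then |DA| = |A − D| = 47.566.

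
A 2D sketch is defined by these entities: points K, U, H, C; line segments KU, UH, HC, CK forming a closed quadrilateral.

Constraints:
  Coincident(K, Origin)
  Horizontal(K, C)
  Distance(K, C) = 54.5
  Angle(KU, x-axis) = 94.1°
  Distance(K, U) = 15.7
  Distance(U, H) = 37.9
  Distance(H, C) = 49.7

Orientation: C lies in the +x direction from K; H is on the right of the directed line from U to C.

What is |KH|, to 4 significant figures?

22.77

Checks: K.y = 0.00, C.y = 0.00 ✓; |UH| = 37.90 ✓; |HC| = 49.70 ✓.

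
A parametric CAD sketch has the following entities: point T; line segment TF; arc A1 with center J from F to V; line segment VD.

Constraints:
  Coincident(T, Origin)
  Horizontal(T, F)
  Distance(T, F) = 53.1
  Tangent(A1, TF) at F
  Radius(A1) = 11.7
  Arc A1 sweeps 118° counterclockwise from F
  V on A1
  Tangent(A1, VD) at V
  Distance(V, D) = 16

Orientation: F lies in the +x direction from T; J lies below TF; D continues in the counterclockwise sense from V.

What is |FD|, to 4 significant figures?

31.45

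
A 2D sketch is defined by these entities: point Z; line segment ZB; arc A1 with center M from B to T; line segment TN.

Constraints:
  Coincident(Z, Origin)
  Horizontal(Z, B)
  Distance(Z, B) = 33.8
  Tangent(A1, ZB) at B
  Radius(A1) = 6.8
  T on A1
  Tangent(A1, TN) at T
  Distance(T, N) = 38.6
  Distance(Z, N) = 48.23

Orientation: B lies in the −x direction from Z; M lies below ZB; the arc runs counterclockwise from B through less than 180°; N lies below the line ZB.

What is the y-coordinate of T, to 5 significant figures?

-10.185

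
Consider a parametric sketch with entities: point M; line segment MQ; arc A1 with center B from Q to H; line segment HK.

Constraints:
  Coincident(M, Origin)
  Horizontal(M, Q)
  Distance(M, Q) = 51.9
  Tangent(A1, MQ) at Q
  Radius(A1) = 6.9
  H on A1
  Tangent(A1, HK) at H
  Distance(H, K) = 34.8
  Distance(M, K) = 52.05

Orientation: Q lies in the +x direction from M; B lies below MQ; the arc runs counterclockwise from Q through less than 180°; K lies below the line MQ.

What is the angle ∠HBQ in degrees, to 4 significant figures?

73.31°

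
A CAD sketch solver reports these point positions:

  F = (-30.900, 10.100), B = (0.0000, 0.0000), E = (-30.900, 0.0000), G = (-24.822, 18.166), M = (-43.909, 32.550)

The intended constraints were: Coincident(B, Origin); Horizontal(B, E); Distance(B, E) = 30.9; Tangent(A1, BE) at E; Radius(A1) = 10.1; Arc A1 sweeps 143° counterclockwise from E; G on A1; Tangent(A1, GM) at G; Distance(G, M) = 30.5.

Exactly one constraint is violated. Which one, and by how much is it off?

Distance(G, M) = 30.5 — off by 6.60.

B = (0.00, 0.00) ✓; B.y = 0.00, E.y = 0.00 ✓; |BE| = 30.90 ✓; ∠(FE, EB) = 90.00° ✓; |FE| = 10.10 ✓; bearing(F→G) − bearing(F→E) = 143.0° ✓; |FG| = 10.10 ✓; ∠(FG, GM) = 90.00° ✓; |GM| = 23.90 ✗.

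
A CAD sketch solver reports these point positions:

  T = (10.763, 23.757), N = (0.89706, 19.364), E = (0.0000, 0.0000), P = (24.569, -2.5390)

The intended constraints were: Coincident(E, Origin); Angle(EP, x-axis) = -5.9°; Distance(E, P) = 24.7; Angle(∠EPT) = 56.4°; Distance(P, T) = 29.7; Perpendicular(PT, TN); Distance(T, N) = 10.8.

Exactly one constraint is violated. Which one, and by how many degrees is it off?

Perpendicular(PT, TN) — off by 3.70°.

E = (0.00, 0.00) ✓; EP at -5.900° ✓; |EP| = 24.70 ✓; ∠EPT = 56.40° ✓; |PT| = 29.70 ✓; ∠(PT, TN) = 86.30° ✗; |TN| = 10.80 ✓.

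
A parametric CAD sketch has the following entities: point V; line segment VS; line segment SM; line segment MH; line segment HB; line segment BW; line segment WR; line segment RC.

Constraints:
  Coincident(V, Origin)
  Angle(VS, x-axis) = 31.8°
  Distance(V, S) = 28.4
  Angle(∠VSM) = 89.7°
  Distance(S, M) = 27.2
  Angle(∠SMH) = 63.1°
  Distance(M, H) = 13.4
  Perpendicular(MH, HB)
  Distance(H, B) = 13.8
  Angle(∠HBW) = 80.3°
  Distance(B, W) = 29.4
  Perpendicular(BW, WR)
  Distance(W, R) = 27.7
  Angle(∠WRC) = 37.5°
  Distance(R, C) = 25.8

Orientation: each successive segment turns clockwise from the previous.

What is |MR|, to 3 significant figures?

21.4

V is at the origin; VS runs at 31.8° with length 28.4, so S = (24.1, 15.0). ∠VSM = 89.7° gives SM at -58.5° from the x-axis; with |SM| = 27.2, M = (38.3, -8.23). ∠SMH = 63.1° gives MH at -175° from the x-axis; with |MH| = 13.4, H = (25.0, -9.30). MH is perpendicular to HB, so HB runs at 94.6°; with |HB| = 13.8, B = (23.9, 4.45). ∠HBW = 80.3° gives BW at -5.10° from the x-axis; with |BW| = 29.4, W = (53.2, 1.84). BW ⟂ WR, so WR runs at -95.1°; with |WR| = 27.7, R = (50.7, -25.7). Then |MR| = |R − M| = 21.4.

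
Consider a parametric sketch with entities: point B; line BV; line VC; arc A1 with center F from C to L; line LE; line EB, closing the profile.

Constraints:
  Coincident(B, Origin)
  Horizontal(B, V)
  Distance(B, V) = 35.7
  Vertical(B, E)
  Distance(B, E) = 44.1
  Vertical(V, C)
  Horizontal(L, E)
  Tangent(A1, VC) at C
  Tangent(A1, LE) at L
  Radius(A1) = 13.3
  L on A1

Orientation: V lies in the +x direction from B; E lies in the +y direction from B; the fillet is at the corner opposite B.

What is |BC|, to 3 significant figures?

47.2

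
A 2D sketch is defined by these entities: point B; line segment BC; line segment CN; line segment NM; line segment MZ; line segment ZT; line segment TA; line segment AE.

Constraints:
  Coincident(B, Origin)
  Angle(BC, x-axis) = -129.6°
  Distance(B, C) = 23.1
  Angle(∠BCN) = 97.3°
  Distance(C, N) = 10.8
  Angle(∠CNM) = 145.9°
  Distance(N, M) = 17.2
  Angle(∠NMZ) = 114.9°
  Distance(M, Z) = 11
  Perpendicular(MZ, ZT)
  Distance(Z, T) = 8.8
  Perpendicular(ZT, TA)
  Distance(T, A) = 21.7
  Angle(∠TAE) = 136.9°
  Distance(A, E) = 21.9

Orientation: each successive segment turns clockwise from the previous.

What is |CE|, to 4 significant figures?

38.73

ZT ⟂ TA, so TA runs at -131.5°; with |TA| = 21.7, A = (-31.24, -10.11). ∠TAE = 136.9° gives AE at -174.6° from the x-axis; with |AE| = 21.9, E = (-53.04, -12.17). Then |CE| = |E − C| = 38.73.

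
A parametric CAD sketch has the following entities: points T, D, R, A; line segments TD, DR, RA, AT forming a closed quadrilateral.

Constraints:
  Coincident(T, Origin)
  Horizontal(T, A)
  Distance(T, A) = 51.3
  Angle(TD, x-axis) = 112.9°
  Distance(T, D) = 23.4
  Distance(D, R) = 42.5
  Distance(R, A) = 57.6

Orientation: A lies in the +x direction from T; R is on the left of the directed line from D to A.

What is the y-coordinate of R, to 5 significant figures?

49.913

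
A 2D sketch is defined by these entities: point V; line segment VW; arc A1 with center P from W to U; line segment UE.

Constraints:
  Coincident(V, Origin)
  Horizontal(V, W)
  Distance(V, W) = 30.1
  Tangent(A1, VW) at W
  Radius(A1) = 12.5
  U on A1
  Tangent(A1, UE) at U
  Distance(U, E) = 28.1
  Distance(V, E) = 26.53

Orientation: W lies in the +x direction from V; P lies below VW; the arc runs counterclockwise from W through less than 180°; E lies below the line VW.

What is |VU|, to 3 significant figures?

20.9

Checks: |PU| = 12.50 ✓; ∠(PU, UE) = 90.00° ✓; |UE| = 28.10 ✓; |VE| = 26.53 ✓.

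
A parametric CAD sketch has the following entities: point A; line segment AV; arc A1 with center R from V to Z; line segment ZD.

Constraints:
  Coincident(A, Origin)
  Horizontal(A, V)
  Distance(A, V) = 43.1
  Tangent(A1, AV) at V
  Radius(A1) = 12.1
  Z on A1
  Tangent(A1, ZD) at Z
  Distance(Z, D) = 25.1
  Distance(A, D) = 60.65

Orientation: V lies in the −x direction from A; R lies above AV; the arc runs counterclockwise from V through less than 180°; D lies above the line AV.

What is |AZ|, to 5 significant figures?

37.541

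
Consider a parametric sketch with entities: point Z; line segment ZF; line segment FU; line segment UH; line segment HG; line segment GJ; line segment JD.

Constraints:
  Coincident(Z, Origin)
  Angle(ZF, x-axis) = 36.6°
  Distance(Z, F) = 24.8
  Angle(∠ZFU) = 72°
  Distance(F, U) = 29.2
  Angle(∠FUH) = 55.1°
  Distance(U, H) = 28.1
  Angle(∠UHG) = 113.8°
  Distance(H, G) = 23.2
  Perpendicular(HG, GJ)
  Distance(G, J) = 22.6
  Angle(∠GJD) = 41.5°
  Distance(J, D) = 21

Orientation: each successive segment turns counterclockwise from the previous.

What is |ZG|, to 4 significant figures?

18.02

∠FUH = 55.1° gives UH at -90.50° from the x-axis; with |UH| = 28.1, H = (-4.137, 3.602). ∠UHG = 113.8° gives HG at -24.30° from the x-axis; with |HG| = 23.2, G = (17.01, -5.945). Then |ZG| = |G − Z| = 18.02.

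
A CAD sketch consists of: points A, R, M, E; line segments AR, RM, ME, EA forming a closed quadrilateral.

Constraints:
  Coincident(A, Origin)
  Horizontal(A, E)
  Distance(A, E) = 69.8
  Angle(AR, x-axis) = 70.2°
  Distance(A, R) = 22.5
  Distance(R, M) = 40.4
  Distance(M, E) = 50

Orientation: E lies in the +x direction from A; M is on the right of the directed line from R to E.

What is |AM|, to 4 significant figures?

27.87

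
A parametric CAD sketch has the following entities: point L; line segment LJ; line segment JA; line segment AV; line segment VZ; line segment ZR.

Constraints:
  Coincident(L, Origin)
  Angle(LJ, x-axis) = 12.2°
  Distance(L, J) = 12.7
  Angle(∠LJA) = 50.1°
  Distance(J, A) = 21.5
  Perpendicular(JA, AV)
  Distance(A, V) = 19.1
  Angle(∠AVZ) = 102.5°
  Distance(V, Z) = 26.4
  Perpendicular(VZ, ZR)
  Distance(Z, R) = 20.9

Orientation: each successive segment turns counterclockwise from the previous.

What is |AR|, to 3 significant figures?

30.6

∠AVZ = 102.5° gives VZ at -50.4° from the x-axis; with |VZ| = 26.4, Z = (0.543, -19.5). VZ is perpendicular to ZR, so ZR runs at 39.6°; with |ZR| = 20.9, R = (16.6, -6.20). Then |AR| = |R − A| = 30.6.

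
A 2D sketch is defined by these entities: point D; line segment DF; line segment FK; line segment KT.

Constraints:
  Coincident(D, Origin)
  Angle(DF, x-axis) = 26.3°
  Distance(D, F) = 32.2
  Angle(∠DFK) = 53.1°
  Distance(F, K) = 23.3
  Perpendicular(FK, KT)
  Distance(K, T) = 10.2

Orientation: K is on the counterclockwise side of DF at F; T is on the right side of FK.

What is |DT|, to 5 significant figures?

36.168

D is at the origin; DF runs at 26.3° with length 32.2, so F = 32.2·(cos 26.3°, sin 26.3°) = (28.867, 14.267). ∠DFK = 53.1°, so FK runs at 26.3° + (180° − 53.1°) = 153.20° from the x-axis; with |FK| = 23.3, K = F + 23.3·(cos 153.20°, sin 153.20°) = (8.0696, 24.772). The perpendicularity gives KT at right angles to FK; with |KT| = 10.2 on the right of FK, T = K + 10.2·(0.45088, 0.89259) = (12.669, 33.877). Then |DT| = |T − D| = 36.168.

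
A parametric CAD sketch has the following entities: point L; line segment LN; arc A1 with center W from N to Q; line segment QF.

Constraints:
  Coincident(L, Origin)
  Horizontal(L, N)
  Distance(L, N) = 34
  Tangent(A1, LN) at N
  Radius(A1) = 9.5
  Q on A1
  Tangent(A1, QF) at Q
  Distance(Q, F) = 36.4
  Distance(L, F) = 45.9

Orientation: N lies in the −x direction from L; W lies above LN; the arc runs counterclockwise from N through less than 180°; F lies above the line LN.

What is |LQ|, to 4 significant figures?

25.82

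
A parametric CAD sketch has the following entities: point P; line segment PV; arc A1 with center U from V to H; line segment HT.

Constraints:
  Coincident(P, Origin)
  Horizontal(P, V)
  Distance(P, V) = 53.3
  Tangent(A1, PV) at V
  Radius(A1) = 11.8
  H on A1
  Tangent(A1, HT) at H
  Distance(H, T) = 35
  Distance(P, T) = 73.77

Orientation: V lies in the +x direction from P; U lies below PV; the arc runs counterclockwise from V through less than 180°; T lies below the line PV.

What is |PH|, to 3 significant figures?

45.4

Checks: P.y = 0.00, V.y = 0.00 ✓; ∠(UV, VP) = 90.00° ✓; |UH| = 11.80 ✓; ∠(UH, HT) = 90.00° ✓; |HT| = 35.00 ✓; |PT| = 73.77 ✓.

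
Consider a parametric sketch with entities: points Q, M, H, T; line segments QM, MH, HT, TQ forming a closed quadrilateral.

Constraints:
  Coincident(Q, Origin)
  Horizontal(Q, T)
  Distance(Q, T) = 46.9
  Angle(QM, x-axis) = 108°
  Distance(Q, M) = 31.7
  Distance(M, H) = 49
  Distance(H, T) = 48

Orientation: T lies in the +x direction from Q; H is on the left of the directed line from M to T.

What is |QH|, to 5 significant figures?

59.227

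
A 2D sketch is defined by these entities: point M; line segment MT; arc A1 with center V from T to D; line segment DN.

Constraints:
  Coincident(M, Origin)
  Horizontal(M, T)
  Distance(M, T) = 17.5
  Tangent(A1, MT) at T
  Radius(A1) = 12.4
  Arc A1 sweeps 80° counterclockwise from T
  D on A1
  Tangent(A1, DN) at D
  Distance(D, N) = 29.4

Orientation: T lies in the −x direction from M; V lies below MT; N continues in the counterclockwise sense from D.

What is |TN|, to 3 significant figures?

42.9

On A1, T sits at bearing 90° from V; an 80° counterclockwise sweep puts D at bearing 170°, so D = V + 12.4·(cos 170°, sin 170°) = (-29.7, -10.2). Since A1 is tangent to DN there, VD ⟂ DN, so DN runs along (−sin 170°, cos 170°); with |DN| = 29.4, N = (-34.8, -39.2). Then |TN| = |N − T| = 42.9.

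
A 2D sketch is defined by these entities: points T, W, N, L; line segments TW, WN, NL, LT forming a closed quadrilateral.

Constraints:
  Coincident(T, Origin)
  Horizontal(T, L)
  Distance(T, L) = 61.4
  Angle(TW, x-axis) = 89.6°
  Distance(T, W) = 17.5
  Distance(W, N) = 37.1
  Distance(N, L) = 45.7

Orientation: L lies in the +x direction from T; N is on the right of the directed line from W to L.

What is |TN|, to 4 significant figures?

23.52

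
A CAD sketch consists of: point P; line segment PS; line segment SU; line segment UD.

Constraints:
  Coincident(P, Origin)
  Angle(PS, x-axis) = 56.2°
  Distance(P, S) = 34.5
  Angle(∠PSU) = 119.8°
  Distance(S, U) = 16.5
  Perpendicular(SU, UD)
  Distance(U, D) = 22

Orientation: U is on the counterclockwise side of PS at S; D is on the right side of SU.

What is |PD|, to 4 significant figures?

61.88

P is at the origin; PS runs at 56.2° with length 34.5, so S = 34.5·(cos 56.2°, sin 56.2°) = (19.19, 28.67). ∠PSU = 119.8°, so SU runs at 56.2° + (180° − 119.8°) = 116.4° from the x-axis; with |SU| = 16.5, U = S + 16.5·(cos 116.4°, sin 116.4°) = (11.86, 43.45). SU ⟂ UD; with |UD| = 22.0 on the right of SU, D = U + 22.0·(0.8957, 0.4446) = (31.56, 53.23). Then |PD| = |D − P| = 61.88.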